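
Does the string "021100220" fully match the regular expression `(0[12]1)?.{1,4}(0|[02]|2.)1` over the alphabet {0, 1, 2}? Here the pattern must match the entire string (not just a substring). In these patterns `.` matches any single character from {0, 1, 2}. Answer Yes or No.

No

Every match must end with "1", but "021100220" does not.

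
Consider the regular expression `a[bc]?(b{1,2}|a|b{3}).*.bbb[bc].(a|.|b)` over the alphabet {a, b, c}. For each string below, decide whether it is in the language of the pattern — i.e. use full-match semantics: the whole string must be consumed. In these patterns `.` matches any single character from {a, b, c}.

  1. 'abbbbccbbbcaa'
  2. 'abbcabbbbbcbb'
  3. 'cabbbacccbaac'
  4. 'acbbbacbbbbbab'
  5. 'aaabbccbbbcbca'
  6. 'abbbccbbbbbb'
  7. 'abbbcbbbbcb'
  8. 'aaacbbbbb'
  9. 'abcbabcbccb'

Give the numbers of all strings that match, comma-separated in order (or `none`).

1 → match
2 → match
3 → no match — must start with 'a'
4 → match
5 → no match
6 → match
7 → match
8 → no match
9 → no match

1, 2, 4, 6, 7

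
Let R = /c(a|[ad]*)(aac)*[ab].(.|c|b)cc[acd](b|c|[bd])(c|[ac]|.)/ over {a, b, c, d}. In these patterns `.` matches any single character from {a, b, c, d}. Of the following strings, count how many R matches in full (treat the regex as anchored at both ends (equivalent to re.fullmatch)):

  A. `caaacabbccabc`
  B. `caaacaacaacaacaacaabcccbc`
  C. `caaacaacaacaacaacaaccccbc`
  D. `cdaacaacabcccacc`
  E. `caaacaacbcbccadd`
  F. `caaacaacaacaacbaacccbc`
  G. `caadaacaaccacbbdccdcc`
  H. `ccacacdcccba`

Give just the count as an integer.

A → match
B → match
C → match
D → match
E → match
F → match
G → no match
H → no match
Total matched: 6

6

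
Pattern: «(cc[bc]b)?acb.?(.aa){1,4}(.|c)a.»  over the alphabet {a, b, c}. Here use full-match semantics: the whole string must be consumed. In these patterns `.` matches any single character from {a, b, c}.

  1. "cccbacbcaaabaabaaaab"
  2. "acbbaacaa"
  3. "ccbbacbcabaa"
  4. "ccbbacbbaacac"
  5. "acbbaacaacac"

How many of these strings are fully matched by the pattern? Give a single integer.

1 → match
2 → match
3 → no match
4 → match
5 → match
Total matched: 4

4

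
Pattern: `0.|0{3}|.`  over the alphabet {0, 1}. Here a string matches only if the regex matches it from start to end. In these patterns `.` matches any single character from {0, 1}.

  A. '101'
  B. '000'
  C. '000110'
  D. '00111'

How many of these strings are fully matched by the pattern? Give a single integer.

1

A → no match
B → match
C → no match
D → no match
Total matched: 1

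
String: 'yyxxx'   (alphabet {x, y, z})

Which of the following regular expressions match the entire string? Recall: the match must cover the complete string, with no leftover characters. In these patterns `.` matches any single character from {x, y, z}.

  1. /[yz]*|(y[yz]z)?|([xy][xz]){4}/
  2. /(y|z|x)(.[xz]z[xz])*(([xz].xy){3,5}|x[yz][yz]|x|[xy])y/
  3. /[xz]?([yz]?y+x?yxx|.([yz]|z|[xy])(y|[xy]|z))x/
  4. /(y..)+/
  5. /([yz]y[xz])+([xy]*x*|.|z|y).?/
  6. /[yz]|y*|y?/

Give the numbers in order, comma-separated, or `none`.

3, 5

1 → no match
2 → no match — must end with 'y'
3 → match
4 → no match
5 → match
6 → no match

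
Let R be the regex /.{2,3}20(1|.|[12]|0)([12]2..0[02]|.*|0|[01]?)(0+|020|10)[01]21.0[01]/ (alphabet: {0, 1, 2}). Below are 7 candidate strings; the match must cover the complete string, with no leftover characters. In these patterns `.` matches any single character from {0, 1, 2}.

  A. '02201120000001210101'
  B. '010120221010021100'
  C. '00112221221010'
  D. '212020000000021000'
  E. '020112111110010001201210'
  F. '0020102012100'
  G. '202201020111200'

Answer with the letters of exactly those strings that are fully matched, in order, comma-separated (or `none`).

A → no match
B → no match
C → no match
D → match
E → no match
F → no match
G → no match

D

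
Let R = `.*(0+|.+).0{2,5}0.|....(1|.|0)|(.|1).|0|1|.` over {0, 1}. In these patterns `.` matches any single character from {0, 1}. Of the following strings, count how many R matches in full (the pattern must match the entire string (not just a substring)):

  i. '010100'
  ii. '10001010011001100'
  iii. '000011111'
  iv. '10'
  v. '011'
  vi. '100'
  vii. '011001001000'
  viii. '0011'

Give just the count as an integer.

1

i → no match
ii → no match
iii → no match
iv → match
v → no match
vi → no match
vii → no match
viii → no match
Total matched: 1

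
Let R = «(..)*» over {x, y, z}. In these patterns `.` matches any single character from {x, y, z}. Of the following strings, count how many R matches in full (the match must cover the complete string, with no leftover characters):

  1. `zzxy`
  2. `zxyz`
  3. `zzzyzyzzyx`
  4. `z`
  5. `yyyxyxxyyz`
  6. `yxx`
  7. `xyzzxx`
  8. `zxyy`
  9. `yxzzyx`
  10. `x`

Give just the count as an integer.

7

1 → match
2 → match
3 → match
4 → no match
5 → match
6 → no match
7 → match
8 → match
9 → match
10 → no match
Total matched: 7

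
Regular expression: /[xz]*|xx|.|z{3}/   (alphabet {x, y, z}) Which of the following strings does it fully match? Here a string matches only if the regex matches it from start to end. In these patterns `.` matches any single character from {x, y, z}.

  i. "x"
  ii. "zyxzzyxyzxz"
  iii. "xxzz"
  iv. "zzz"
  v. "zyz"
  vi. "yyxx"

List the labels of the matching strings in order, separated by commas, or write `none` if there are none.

i → match
ii → no match
iii → match
iv → match
v → no match
vi → no match

i, iii, iv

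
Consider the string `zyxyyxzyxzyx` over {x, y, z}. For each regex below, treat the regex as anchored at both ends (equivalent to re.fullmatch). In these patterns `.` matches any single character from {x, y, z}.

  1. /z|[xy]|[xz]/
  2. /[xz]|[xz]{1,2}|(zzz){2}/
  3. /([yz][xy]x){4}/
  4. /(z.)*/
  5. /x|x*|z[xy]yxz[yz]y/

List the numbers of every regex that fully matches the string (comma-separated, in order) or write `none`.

3

1 → no match
2 → no match
3 → match
4 → no match
5 → no match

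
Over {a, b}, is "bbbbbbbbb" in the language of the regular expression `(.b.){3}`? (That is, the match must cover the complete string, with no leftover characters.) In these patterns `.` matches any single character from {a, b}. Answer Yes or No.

Yes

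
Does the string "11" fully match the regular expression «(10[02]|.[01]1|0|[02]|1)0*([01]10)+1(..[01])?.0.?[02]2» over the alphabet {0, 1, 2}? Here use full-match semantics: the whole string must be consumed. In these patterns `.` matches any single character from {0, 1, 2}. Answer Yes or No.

Every match must end with "2", but "11" does not.

No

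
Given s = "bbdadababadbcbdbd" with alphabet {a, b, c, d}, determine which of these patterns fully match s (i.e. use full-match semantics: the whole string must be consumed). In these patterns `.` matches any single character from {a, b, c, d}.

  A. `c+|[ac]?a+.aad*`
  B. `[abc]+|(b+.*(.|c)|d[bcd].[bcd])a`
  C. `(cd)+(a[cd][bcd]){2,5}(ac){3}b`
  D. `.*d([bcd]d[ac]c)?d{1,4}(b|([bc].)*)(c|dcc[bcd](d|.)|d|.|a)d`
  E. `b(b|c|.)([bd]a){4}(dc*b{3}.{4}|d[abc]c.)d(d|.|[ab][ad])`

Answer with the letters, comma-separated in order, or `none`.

E

A → no match
B → no match
C → no match — must start with "cd"
D → no match
E → match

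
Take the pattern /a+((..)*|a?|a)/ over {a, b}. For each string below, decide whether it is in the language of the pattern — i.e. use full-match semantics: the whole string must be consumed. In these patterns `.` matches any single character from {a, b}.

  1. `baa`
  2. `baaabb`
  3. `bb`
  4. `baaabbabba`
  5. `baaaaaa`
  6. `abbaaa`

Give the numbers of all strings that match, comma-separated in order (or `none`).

none

1 → no match — must start with `a`
2 → no match — must start with `a`
3 → no match — must start with `a`
4 → no match — must start with `a`
5 → no match — must start with `a`
6 → no match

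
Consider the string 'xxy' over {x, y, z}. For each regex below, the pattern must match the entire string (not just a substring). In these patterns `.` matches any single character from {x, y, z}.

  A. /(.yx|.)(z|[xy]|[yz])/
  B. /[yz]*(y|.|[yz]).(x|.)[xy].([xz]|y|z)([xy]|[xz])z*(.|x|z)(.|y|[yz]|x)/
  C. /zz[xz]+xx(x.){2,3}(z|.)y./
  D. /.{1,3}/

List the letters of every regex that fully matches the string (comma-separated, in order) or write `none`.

A → no match
B → no match
C → no match — must start with 'zz'
D → match

D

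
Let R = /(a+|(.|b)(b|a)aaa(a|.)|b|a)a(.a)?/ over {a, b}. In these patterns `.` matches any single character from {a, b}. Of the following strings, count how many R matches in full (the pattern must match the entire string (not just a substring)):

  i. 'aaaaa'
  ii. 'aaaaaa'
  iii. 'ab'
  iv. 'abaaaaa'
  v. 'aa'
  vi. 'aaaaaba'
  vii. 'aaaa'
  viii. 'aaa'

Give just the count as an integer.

i → match
ii → match
iii → no match
iv → match
v → match
vi → match
vii → match
viii → match
Total matched: 7

7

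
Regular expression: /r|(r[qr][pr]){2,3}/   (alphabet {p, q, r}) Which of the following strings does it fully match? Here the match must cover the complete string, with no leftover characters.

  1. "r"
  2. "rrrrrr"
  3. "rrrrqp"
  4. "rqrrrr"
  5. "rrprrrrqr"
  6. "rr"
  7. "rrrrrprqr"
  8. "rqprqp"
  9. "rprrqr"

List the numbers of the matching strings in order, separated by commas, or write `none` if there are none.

1 → match
2 → match
3 → match
4 → match
5 → match
6 → no match
7 → match
8 → match
9 → no match

1, 2, 3, 4, 5, 7, 8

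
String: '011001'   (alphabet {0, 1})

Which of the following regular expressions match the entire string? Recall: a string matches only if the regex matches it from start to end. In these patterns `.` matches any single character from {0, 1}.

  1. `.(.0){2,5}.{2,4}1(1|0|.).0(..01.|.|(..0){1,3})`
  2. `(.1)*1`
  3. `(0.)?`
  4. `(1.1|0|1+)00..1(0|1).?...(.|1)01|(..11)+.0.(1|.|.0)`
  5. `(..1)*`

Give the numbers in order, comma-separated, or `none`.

5

1 → no match
2 → no match
3 → no match
4 → no match
5 → match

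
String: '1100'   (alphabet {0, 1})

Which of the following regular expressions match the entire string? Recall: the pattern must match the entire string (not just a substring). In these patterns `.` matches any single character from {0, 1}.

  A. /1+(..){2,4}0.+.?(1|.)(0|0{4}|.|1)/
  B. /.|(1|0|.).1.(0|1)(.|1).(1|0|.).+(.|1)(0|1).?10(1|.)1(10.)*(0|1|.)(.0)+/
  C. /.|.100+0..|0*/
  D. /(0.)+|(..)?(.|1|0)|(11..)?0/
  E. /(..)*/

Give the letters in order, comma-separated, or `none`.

E

A → no match
B → no match
C → no match
D → no match
E → match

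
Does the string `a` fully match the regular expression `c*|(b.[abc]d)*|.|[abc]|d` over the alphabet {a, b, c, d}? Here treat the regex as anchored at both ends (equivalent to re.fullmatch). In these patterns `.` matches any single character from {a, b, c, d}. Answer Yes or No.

Yes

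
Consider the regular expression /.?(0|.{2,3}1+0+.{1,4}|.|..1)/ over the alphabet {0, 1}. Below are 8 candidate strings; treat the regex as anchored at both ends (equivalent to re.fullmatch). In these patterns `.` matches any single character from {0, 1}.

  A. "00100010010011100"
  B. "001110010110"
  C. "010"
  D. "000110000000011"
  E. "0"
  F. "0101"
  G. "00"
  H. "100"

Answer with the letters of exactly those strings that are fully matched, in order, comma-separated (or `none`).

D, E, F, G

A → no match
B → no match
C → no match
D → match
E → match
F → match
G → match
H → no match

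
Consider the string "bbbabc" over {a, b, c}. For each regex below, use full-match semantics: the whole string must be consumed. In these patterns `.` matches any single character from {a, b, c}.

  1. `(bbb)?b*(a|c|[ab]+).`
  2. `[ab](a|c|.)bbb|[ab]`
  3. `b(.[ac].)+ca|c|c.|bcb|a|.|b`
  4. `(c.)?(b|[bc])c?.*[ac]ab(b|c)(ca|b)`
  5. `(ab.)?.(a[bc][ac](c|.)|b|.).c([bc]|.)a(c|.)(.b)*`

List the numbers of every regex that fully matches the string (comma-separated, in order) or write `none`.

1 → match
2 → no match
3 → no match
4 → no match
5 → no match

1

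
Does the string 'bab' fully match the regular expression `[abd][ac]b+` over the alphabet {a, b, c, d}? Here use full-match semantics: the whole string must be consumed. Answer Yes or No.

Yes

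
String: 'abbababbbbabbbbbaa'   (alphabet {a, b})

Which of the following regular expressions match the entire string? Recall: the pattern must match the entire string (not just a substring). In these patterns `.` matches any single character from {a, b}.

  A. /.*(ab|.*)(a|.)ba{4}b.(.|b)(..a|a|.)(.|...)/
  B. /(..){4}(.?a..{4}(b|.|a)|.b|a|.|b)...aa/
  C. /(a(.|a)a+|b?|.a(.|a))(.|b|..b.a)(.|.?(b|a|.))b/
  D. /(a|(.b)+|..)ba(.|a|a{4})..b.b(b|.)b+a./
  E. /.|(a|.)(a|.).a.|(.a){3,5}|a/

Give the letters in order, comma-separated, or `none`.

A → no match
B → no match
C → no match — must end with 'b'
D → match
E → no match

D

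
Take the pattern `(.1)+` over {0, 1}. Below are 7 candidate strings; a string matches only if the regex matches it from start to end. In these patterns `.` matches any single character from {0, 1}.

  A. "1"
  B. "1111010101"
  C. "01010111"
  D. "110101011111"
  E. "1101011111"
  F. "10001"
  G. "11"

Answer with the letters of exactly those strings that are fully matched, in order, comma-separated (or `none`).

A → no match
B → match
C → match
D → match
E → match
F → no match
G → match

B, C, D, E, G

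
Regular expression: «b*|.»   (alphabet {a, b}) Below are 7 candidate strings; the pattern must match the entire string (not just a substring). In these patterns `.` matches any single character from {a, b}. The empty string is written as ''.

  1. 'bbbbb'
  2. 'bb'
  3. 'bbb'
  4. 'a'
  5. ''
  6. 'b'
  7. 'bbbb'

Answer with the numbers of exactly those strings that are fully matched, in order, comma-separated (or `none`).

1 → match
2 → match
3 → match
4 → match
5 → match
6 → match
7 → match

1, 2, 3, 4, 5, 6, 7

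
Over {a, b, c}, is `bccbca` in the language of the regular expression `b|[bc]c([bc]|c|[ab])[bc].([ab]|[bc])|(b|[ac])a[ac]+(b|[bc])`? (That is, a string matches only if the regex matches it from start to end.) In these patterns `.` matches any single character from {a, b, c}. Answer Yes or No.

Yes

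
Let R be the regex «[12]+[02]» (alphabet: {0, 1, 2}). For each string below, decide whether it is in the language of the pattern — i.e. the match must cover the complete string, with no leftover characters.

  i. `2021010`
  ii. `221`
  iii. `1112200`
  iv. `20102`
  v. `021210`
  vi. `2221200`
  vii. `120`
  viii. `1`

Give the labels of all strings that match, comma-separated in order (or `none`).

vii

i → no match
ii → no match
iii → no match
iv → no match
v → no match
vi → no match
vii → match
viii → no match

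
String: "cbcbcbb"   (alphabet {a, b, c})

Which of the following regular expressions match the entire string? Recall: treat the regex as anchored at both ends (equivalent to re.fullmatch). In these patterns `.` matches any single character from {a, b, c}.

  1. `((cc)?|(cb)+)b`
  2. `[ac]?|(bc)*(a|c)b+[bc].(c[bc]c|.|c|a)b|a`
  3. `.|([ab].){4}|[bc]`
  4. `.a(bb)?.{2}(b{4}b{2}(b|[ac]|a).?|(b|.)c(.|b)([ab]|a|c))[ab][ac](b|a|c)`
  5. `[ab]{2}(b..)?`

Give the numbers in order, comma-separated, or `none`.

1

1 → match
2 → no match
3 → no match
4 → no match
5 → no match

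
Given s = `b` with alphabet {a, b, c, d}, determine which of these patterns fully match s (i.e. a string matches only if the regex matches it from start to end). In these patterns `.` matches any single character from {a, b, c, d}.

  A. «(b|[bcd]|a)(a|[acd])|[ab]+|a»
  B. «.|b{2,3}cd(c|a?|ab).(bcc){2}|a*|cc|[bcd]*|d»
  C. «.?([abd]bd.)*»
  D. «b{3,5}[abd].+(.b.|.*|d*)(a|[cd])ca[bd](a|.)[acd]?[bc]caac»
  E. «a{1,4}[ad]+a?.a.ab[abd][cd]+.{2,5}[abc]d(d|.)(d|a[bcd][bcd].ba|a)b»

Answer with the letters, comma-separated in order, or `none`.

A → match
B → match
C → match
D → no match — must end with `caac`
E → no match — must start with `a`

A, B, C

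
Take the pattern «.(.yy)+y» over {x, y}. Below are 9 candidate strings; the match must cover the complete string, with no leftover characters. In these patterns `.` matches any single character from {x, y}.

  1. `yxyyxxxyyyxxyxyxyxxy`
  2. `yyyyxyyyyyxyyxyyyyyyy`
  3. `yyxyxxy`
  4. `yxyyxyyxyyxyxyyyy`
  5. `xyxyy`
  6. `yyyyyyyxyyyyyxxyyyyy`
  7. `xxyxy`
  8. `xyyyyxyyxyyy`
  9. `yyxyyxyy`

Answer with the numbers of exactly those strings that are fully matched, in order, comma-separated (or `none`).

1 → no match — must end with `yyy`
2 → no match
3. `yyxyxxy` → no match — must end with `yyy`
4 → no match
5. `xyxyy` → no match — must end with `yyy`
6 → no match
7. `xxyxy` → no match — must end with `yyy`
8. `xyyyyxyyxyyy` → no match
9. `yyxyyxyy` → no match — must end with `yyy`

none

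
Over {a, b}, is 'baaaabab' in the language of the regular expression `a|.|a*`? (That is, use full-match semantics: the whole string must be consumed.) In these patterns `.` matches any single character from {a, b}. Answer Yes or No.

No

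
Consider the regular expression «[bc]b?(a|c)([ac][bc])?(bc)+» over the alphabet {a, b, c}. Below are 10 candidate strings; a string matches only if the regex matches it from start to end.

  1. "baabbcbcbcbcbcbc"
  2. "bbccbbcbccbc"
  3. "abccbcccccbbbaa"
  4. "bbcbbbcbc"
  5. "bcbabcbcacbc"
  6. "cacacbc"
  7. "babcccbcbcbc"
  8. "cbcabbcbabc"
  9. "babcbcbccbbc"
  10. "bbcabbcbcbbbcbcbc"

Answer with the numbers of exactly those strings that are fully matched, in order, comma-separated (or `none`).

1

1 → match
2. "bbccbbcbccbc" → no match
3 → no match — must end with "bc"
4. "bbcbbbcbc" → no match
5. "bcbabcbcacbc" → no match
6. "cacacbc" → no match
7. "babcccbcbcbc" → no match
8. "cbcabbcbabc" → no match
9. "babcbcbccbbc" → no match
10 → no match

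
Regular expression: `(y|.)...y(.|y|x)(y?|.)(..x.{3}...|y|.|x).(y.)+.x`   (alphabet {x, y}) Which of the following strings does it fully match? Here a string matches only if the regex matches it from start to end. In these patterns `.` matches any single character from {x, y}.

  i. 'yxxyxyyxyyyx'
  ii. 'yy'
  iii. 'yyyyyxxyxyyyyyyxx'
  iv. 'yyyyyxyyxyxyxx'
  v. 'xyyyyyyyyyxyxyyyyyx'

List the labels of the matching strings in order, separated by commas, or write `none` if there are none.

i → no match
ii → no match — must end with 'x'
iii → match
iv → no match
v → match

iii, v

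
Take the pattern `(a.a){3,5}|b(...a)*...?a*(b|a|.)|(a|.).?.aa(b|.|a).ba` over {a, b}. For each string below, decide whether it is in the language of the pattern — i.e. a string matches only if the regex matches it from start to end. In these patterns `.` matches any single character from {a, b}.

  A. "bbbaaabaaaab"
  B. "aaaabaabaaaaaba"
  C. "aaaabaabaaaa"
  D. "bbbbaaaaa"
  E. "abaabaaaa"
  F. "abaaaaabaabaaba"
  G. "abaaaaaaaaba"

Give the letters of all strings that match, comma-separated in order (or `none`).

A, B, C, D, E, F, G

A → match
B → match
C → match
D → match
E → match
F → match
G → match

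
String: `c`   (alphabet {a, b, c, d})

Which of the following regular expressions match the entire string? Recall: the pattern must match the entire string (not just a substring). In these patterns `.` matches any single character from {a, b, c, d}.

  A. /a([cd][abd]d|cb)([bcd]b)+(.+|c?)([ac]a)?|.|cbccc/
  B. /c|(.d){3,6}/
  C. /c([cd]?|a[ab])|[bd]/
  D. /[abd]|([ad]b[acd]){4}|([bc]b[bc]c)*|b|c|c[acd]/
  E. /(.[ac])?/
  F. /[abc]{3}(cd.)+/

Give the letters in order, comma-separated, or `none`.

A, B, C, D

A → match
B → match
C → match
D → match
E → no match
F → no match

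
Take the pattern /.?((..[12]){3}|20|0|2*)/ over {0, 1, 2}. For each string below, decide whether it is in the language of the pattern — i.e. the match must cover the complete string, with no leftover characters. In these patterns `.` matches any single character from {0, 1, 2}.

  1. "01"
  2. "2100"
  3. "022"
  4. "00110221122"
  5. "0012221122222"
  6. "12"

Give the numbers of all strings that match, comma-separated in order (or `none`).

1 → no match
2 → no match
3 → match
4 → no match
5 → no match
6 → match

3, 6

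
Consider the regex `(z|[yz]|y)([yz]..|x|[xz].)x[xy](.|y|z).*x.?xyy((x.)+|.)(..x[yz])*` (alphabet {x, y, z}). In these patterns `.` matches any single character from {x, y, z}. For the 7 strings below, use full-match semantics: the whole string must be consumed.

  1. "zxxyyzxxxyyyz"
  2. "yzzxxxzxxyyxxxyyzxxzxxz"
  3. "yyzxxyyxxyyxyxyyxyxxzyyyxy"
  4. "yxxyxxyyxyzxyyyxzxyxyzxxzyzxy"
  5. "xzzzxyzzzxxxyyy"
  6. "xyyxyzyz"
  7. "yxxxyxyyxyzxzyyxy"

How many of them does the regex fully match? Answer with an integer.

1 → no match
2 → no match
3 → no match
4 → no match
5 → no match
6 → no match
7 → no match
Total matched: 0

0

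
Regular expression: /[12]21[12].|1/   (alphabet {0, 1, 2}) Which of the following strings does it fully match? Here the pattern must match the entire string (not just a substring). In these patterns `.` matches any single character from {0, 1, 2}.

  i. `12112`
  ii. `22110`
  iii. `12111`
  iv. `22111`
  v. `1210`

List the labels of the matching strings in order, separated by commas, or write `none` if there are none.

i → match
ii → match
iii → match
iv → match
v → no match

i, ii, iii, iv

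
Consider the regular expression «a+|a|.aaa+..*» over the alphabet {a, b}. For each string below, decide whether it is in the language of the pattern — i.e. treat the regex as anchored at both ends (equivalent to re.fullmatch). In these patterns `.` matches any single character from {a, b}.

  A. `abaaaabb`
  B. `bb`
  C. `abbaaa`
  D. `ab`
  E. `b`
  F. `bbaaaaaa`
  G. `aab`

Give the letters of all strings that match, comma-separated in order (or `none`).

A. `abaaaabb` → no match
B. `bb` → no match
C. `abbaaa` → no match
D. `ab` → no match
E. `b` → no match
F. `bbaaaaaa` → no match
G. `aab` → no match

none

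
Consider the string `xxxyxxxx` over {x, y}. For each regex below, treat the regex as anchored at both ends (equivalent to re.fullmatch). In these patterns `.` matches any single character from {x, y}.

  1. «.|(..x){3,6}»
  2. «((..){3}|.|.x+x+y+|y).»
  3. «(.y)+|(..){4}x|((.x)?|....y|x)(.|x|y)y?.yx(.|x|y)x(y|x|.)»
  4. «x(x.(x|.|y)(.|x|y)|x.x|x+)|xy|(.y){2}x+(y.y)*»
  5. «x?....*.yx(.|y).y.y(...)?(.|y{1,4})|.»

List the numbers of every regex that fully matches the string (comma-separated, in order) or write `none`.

1 → no match
2 → no match
3 → match
4 → no match
5 → no match

3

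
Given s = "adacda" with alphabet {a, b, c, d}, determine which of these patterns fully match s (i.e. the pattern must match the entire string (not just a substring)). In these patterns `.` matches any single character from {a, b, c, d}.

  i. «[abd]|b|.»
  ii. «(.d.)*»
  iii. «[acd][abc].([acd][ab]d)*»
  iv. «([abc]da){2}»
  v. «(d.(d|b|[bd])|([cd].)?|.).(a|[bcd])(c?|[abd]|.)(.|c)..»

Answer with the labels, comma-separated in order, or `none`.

i → no match
ii → match
iii → no match
iv → match
v → match

ii, iv, v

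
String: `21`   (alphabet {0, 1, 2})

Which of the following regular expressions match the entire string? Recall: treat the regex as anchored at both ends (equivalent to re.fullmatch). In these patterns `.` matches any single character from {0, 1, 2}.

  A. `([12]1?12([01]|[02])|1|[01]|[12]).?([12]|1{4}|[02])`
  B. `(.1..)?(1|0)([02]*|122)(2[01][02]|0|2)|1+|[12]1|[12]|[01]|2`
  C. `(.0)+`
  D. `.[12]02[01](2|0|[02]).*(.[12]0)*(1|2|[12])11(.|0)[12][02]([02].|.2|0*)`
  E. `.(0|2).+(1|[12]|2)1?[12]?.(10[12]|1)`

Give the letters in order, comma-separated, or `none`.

A, B

A → match
B → match
C → no match — must end with `0`
D → no match
E → no match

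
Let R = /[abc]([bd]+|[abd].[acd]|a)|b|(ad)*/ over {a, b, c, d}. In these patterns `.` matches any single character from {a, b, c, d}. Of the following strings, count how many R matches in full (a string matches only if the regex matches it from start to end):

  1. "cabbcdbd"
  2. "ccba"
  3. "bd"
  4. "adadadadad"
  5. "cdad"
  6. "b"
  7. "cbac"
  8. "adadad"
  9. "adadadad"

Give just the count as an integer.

7

1. "cabbcdbd" → no match
2. "ccba" → no match
3. "bd" → match
4. "adadadadad" → match
5. "cdad" → match
6. "b" → match
7. "cbac" → match
8. "adadad" → match
9. "adadadad" → match
Total matched: 7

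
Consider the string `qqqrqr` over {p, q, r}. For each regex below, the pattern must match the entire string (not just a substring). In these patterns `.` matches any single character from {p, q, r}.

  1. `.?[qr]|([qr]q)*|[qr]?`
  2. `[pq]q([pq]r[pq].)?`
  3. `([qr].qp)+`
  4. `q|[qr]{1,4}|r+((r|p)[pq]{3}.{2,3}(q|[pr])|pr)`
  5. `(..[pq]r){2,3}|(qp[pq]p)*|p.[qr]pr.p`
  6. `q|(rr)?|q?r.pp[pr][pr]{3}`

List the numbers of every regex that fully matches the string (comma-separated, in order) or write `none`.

2

1 → no match
2 → match
3 → no match — must end with `qp`
4 → no match
5 → no match
6 → no match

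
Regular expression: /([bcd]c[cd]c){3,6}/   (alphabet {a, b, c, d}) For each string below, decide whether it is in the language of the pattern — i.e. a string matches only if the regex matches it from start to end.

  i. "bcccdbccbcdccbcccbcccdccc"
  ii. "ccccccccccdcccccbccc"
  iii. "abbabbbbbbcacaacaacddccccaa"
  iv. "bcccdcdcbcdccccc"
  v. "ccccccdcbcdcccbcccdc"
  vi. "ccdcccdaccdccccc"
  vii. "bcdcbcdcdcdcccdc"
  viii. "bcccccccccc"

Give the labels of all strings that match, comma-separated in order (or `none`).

ii, iv, vii

i → no match
ii → match
iii → no match — must end with "c"
iv → match
v → no match
vi → no match
vii → match
viii. "bcccccccccc" → no match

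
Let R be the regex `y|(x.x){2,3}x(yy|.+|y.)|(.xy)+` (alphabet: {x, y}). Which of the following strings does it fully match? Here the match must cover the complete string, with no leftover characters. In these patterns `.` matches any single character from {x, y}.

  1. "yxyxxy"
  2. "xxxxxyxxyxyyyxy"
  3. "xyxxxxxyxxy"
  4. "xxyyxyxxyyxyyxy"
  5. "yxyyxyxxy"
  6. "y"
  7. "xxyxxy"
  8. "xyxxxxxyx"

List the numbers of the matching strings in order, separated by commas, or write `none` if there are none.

1 → match
2 → no match
3 → match
4 → match
5 → match
6 → match
7 → match
8 → match

1, 3, 4, 5, 6, 7, 8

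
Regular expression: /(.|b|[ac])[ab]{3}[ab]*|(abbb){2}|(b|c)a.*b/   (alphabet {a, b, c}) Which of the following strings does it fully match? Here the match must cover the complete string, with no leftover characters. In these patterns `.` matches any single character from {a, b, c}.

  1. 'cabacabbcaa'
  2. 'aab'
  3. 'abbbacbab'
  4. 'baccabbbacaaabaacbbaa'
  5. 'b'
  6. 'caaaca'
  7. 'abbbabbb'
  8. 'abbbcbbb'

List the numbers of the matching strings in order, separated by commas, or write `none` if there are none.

7

1. 'cabacabbcaa' → no match
2. 'aab' → no match
3. 'abbbacbab' → no match
4 → no match
5. 'b' → no match
6. 'caaaca' → no match
7. 'abbbabbb' → match
8. 'abbbcbbb' → no match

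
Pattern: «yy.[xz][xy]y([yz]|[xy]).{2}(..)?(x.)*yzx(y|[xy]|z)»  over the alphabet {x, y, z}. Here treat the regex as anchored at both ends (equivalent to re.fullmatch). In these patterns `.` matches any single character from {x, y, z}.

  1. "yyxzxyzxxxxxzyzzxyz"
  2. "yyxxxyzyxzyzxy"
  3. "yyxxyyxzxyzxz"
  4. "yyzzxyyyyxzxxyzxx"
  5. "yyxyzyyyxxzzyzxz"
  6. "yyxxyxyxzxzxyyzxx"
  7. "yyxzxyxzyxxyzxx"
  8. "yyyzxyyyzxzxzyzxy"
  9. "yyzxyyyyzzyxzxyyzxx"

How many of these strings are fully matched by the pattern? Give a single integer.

1 → no match
2 → no match
3 → match
4 → match
5 → no match
6 → no match
7 → match
8 → match
9 → match
Total matched: 5

5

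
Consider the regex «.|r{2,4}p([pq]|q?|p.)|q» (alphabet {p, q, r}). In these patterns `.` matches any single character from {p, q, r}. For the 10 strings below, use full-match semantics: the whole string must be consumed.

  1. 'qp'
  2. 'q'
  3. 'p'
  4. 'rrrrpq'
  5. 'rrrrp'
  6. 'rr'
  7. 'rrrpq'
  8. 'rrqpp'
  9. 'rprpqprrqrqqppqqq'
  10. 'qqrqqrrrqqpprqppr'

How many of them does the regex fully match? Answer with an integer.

5

1 → no match
2 → match
3 → match
4 → match
5 → match
6 → no match
7 → match
8 → no match
9 → no match
10 → no match
Total matched: 5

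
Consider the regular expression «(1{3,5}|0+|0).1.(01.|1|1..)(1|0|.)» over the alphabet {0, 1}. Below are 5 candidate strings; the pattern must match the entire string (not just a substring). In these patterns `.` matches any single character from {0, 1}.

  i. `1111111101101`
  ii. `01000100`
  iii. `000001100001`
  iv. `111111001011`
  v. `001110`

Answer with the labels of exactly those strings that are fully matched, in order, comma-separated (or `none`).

i → no match
ii. `01000100` → no match
iii. `000001100001` → no match
iv. `111111001011` → no match
v. `001110` → match

v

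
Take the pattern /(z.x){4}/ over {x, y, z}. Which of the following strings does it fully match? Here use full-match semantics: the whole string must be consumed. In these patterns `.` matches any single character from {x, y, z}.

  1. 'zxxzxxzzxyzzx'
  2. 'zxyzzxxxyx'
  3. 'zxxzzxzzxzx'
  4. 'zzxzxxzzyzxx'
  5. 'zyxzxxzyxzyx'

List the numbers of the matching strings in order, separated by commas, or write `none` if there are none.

1 → no match
2. 'zxyzzxxxyx' → no match
3. 'zxxzzxzzxzx' → no match
4. 'zzxzxxzzyzxx' → no match
5. 'zyxzxxzyxzyx' → match

5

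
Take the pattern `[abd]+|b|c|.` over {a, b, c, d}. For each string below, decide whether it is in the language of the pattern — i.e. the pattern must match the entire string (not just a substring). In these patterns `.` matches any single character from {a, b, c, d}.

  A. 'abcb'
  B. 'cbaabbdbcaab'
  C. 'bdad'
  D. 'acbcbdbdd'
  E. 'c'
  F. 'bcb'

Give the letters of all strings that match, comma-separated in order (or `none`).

A → no match
B → no match
C → match
D → no match
E → match
F → no match

C, E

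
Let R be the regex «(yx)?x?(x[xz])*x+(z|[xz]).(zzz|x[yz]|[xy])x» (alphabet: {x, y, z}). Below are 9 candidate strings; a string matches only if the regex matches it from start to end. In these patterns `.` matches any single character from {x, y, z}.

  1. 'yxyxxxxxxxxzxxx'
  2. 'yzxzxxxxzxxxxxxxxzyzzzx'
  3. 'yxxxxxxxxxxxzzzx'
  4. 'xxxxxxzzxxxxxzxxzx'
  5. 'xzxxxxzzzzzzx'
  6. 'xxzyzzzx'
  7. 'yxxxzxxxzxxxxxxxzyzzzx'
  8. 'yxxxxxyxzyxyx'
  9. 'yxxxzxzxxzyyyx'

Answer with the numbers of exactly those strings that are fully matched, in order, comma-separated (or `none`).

1 → no match
2 → no match
3 → match
4 → no match
5 → no match
6 → match
7 → match
8 → no match
9 → no match

3, 6, 7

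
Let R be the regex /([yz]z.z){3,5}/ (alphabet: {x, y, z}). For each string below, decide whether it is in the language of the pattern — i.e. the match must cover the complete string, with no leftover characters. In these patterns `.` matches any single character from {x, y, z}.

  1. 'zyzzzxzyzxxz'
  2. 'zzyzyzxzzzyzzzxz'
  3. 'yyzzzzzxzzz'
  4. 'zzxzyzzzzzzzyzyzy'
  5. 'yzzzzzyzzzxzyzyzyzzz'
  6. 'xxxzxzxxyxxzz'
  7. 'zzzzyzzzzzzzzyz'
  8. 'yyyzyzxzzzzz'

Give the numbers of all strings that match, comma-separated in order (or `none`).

1 → no match
2 → match
3 → no match
4 → no match — must end with 'z'
5 → match
6 → no match
7 → no match
8 → no match

2, 5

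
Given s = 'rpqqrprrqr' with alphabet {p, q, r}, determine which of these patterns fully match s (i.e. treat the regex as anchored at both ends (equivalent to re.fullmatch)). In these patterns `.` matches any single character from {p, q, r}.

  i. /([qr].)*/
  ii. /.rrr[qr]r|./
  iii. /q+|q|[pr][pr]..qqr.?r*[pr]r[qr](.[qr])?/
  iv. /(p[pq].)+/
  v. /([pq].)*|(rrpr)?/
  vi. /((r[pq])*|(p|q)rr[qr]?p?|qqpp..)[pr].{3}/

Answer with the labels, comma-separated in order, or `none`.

i → match
ii → no match
iii → no match
iv → no match — must start with 'p'
v → no match
vi → no match

i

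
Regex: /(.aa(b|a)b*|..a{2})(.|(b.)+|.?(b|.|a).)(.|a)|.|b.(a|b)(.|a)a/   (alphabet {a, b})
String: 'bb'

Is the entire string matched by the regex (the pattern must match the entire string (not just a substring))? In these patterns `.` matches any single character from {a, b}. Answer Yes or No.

No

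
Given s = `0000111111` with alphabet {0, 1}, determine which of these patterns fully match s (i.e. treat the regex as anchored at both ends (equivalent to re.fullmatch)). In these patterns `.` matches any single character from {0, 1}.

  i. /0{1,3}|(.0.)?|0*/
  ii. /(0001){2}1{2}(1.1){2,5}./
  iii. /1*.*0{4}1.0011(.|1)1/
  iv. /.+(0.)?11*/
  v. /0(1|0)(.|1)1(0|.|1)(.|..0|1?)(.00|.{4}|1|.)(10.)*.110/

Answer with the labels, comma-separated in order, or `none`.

iv

i → no match
ii → no match — must start with `0001`
iii → no match
iv → match
v → no match — must end with `110`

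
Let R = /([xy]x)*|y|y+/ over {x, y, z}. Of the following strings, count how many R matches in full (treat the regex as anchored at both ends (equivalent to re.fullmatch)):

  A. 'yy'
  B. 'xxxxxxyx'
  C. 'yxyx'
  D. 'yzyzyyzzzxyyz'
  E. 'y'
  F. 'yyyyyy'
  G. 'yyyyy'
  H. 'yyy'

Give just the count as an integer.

A → match
B → match
C → match
D → no match
E → match
F → match
G → match
H → match
Total matched: 7

7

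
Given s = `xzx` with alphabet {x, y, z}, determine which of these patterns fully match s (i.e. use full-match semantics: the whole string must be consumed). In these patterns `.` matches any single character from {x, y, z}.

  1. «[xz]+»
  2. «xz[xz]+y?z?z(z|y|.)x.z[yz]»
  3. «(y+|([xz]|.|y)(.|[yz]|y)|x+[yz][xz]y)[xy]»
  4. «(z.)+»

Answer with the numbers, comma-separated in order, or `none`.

1, 3

1 → match
2 → no match
3 → match
4 → no match — must start with `z`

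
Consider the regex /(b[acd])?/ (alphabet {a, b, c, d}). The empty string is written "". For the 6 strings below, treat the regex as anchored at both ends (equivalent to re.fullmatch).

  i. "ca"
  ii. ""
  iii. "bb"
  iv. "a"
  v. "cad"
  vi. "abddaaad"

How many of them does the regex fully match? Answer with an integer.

i → no match
ii → match
iii → no match
iv → no match
v → no match
vi → no match
Total matched: 1

1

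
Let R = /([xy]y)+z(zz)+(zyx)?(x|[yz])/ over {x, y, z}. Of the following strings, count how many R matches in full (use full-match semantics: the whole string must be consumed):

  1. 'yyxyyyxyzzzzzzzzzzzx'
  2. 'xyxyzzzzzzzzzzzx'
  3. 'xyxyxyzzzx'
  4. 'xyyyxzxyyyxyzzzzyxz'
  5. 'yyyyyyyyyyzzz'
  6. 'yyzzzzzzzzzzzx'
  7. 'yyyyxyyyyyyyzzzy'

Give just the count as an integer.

1 → match
2 → match
3. 'xyxyxyzzzx' → match
4 → no match
5 → no match
6 → match
7 → match
Total matched: 5

5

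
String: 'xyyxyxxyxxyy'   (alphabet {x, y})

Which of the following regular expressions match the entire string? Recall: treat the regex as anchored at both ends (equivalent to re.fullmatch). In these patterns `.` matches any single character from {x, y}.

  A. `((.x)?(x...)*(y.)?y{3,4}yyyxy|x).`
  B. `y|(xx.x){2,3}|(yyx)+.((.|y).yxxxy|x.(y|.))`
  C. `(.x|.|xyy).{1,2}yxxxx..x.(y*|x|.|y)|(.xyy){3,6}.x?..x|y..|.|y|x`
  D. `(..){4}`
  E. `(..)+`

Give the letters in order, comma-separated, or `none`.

E

A → no match
B → no match
C → no match
D → no match
E → match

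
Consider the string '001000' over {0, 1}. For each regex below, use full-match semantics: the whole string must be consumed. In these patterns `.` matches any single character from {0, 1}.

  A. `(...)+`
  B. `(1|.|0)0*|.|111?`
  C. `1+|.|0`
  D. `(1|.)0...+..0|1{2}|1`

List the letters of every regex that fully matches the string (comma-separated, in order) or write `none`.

A → match
B → no match
C → no match
D → no match

A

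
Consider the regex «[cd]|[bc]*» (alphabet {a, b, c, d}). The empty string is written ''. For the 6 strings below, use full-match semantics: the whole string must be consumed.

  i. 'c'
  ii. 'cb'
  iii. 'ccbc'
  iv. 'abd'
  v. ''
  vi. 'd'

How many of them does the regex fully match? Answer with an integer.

i → match
ii → match
iii → match
iv → no match
v → match
vi → match
Total matched: 5

5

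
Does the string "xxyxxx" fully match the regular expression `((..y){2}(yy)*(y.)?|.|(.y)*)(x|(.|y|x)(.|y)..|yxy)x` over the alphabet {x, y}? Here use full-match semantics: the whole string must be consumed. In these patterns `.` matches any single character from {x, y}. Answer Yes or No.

Yes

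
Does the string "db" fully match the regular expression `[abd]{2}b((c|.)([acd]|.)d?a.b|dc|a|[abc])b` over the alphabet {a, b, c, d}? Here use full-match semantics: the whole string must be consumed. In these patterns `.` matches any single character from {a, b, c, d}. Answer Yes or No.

No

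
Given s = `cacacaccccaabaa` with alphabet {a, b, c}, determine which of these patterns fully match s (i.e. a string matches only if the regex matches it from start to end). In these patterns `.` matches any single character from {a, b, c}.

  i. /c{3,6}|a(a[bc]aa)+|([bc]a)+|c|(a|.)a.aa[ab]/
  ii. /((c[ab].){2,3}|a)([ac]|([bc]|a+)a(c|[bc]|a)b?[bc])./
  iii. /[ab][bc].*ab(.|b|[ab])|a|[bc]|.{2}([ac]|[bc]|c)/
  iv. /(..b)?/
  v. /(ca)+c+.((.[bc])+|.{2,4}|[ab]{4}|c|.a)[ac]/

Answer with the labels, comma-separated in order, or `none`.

v

i → no match
ii → no match
iii → no match
iv → no match
v → match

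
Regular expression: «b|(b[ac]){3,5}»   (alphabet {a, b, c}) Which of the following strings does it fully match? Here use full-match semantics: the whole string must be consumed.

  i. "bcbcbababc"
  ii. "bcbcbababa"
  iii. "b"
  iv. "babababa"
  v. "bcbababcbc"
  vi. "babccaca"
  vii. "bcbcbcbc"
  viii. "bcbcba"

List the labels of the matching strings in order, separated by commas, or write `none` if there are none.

i → match
ii → match
iii → match
iv → match
v → match
vi → no match
vii → match
viii → match

i, ii, iii, iv, v, vii, viii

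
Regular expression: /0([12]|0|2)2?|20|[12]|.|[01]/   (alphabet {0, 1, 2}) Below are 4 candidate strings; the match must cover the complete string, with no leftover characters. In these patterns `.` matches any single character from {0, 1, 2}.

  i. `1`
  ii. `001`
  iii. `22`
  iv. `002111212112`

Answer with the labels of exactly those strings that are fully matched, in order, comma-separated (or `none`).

i

i. `1` → match
ii. `001` → no match
iii. `22` → no match
iv. `002111212112` → no match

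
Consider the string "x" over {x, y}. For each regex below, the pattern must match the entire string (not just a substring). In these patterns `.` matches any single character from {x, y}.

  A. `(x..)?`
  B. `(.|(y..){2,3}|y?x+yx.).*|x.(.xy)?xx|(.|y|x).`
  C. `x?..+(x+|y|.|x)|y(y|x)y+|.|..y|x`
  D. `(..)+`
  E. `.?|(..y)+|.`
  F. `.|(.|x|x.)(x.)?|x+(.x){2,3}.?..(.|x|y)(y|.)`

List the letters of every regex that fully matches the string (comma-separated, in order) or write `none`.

B, C, E, F

A → no match
B → match
C → match
D → no match
E → match
F → match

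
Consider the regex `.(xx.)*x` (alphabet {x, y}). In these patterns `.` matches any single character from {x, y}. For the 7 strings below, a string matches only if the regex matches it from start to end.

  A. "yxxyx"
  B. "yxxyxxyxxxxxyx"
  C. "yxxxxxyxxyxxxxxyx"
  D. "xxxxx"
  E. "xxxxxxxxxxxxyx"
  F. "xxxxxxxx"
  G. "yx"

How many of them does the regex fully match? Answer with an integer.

A → match
B → match
C → match
D → match
E → match
F → match
G → match
Total matched: 7

7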